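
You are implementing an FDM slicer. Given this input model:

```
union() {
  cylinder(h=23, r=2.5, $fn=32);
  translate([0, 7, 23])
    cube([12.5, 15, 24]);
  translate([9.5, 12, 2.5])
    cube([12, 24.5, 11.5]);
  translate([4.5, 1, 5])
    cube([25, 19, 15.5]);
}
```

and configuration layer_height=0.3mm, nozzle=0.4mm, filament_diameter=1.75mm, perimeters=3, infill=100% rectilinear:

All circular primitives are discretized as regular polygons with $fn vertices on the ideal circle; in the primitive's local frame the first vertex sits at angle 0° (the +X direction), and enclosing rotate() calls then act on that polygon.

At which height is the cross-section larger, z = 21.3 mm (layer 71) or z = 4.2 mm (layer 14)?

Layer 71 (z = 21.3): the r=2.5 cylinder contributes a regular 32-gon of circumradius 2.5 (area = (32/2)·2.500²·sin(360°/32) = 19.51 mm²); the cube at (0, 7) does not reach this height (z outside [23, 47]); the cube at (9.5, 12) does not reach this height (z outside [2.5, 14]); the cube at (4.5, 1) does not reach this height (z outside [5, 20.5]); Taking the union: only the r=2.5 cylinder is present, so the union is just that shape — area = 19.51 mm². So its area = 19.51 mm². Layer 14 (z = 4.2): the r=2.5 cylinder contributes a regular 32-gon of circumradius 2.5 (area = (32/2)·2.500²·sin(360°/32) = 19.51 mm²); the cube at (0, 7) does not reach this height (z outside [23, 47]); the cube at (9.5, 12) (footprint 12×24.5) is included at this height (area 294.00 mm²); the cube at (4.5, 1) is absent (z outside [5, 20.5]); Merging all regions: the 2 present regions are separate (no shared area or edge), so areas and boundary lengths simply add and each stays a separate island — area = 313.51 mm². So its area = 313.51 mm². Layer 14 is larger (313.51 vs 19.51 mm²).

layer 14 (z = 4.2 mm)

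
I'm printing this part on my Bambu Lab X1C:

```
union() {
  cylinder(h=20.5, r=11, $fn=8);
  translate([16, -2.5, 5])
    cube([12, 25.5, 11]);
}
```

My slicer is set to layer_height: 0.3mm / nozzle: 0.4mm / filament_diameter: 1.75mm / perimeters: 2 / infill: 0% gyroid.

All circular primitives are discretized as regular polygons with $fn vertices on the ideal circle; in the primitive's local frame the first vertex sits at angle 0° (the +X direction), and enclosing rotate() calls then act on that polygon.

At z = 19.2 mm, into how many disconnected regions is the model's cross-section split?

1

At z = 19.2 mm: the r=11 cylinder contributes a regular 8-gon of circumradius 11; the cube at (16, -2.5) is not intersected at this z (z outside [5, 16]); Taking the union: only the r=11 cylinder is present, so the union is just that shape — 1 connected region. The result has 1 disconnected region.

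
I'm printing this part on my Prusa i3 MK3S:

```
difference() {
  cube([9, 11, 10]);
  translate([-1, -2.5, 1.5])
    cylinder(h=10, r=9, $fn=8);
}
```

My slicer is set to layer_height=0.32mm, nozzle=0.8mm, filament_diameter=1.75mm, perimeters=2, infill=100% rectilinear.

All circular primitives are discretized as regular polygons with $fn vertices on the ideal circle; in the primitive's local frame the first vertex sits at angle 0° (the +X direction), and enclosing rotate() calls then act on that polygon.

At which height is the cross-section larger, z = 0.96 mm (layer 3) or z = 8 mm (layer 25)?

Layer 3 (z = 0.96): the cube is present — its section is the full 9×11 rectangle (area 99.00 mm²); the cylinder at (-1, -2.5) is absent (z outside [1.5, 11.5]); Taking the first minus the rest: none of the subtracted shapes is present at this height, so the 9×11 cube is unchanged — area = 99.00 mm². So its area = 99.00 mm². Layer 25 (z = 8): the 9×11 cube contributes its full rectangle (area 99.00 mm²); the r=9 cylinder at (-1, -2.5) contributes a regular 8-gon of circumradius 9 (area = (8/2)·9.000²·sin(360°/8) = 229.10 mm²); Taking the first minus the rest: starting from the 9×11 cube (99.00 mm²), the r=9 cylinder at (-1, -2.5) partially overlaps it — only the 29.78 mm² overlap (of its 229.10 mm²) is removed, clipping the outline — area = 69.22 mm². So its area = 69.22 mm². Layer 3 is larger (99.00 vs 69.22 mm²).

layer 3 (z = 0.96 mm)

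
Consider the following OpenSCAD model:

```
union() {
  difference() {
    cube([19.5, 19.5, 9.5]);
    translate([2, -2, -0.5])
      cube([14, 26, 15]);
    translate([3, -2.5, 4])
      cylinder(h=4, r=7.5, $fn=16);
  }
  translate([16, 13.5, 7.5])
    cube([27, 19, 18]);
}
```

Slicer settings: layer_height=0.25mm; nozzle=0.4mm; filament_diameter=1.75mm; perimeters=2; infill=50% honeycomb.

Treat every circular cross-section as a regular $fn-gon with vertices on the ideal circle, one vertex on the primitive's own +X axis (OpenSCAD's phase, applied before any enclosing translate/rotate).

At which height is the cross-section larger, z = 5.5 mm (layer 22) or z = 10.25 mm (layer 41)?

Layer 22 (z = 5.5): the 19.5×19.5 cube contributes its full rectangle (area 380.25 mm²); the 14×26 cube at (2, -2) contributes its full rectangle (area 364.00 mm²); the cylinder at (3, -2.5): section is a regular 16-gon, circumradius r=7.5 (area = (16/2)·7.500²·sin(360°/16) = 172.21 mm²); Taking the first minus the rest: starting from the 19.5×19.5 cube (380.25 mm²), the 14×26 cube at (2, -2) partially overlaps it — only the 273.00 mm² overlap (of its 364.00 mm²) is removed, clipping the outline; the r=7.5 cylinder at (3, -2.5) partially overlaps it — only the 9.20 mm² overlap (of its 172.21 mm²) is removed, clipping the outline — area = 98.05 mm²; the cube at (16, 13.5) is absent (z outside [7.5, 25.5]); Taking the union: only the result so far is present, so the union is just that shape — area = 98.05 mm². So its area = 98.05 mm². Layer 41 (z = 10.25): the cube does not reach this height (z outside [0, 9.5]); the cube at (2, -2) is present — its section is the full 14×26 rectangle (area 364.00 mm²); the cylinder at (3, -2.5) is absent (z outside [4, 8]); Taking the first minus the rest: the first operand is absent here, so nothing remains; the 27×19 cube at (16, 13.5) contributes its full rectangle (area 513.00 mm²); Merging all regions: only the 27×19 cube at (16, 13.5) is present, so the union is just that shape — area = 513.00 mm². So its area = 513.00 mm². Layer 41 is larger (513.00 vs 98.05 mm²).

layer 41 (z = 10.25 mm)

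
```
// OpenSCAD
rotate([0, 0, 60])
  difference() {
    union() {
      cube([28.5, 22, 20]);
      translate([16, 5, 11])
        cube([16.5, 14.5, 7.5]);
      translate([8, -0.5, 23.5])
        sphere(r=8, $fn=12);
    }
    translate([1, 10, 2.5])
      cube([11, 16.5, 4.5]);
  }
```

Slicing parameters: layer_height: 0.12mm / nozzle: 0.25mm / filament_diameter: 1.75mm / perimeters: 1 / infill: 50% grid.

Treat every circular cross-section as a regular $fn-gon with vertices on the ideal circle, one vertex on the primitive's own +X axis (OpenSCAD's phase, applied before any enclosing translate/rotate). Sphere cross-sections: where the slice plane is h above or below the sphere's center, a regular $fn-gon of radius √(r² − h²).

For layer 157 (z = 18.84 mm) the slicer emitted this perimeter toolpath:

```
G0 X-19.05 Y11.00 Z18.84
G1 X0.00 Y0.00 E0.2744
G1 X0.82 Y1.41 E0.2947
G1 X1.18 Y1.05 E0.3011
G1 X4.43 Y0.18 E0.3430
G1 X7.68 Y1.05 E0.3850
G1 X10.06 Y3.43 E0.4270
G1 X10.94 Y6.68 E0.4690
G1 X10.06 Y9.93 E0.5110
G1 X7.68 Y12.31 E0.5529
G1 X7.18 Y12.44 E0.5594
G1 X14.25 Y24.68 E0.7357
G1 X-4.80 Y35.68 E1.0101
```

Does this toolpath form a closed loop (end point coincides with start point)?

no

Start point (G0): (-19.05, 11.00). End point (last G1): the path does not return to the start — open.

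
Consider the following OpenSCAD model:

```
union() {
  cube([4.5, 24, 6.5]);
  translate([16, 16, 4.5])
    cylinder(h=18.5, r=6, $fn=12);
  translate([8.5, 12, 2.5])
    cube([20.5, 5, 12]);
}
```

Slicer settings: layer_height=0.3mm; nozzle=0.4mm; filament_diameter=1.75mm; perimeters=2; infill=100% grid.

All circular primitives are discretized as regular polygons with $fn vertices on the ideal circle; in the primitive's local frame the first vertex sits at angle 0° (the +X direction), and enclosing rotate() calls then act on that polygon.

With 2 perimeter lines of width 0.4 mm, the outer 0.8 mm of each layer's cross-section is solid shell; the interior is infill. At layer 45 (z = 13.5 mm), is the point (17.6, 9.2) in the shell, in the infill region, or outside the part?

outside

At z = 13.5 mm: the cube is absent (z outside [0, 6.5]); the cylinder at (16, 16): section is a regular 12-gon, circumradius r=6; the 20.5×5 cube at (8.5, 12) contributes its full rectangle; Combining (union): the regions partially overlap (shared area 54.71 mm²), so overlapping operands fuse into one piece — 1 connected region. Overall, the cross-section is a single solid region. The nearest boundary edge runs (19.00, 10.80)→(16.00, 10.00); distance from the point to it = 1.19 mm. The point is not inside any of the regions above, so it lies outside the cross-section (1.19 mm from the nearest boundary).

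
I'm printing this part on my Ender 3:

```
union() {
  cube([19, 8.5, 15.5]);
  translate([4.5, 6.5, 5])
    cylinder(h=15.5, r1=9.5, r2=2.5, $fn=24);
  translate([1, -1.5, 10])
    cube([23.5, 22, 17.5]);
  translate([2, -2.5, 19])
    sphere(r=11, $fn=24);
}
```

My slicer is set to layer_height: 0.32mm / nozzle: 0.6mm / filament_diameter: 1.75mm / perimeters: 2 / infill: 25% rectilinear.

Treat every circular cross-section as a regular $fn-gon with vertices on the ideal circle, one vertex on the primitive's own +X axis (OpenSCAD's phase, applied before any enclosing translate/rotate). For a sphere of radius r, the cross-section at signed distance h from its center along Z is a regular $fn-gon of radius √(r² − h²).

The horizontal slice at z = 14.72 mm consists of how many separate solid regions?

At z = 14.72 mm: the 19×8.5 cube contributes its full rectangle; the cone at (4.5, 6.5) (r1=9.5→r2=2.5) has section circumradius 5.110 here — a regular 24-gon; the cube at (1, -1.5) is present — its section is the full 23.5×22 rectangle; the r=11 sphere at (2, -2.5) contributes a regular 24-gon of circumradius √(11²−4.28²) = 10.133; Taking the union: the regions partially overlap (shared area 318.71 mm²), so overlapping operands fuse into one piece — 1 connected region. The result has 1 disconnected region.

1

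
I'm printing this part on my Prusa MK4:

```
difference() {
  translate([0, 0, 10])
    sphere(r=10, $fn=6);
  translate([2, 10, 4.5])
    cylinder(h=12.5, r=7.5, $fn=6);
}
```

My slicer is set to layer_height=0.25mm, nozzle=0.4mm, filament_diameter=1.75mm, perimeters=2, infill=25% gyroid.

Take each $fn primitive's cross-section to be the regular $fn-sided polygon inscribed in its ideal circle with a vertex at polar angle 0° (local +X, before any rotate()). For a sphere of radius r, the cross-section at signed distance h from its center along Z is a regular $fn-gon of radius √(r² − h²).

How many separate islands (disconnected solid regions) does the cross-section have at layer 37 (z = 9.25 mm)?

1

At z = 9.25 mm: the r=10 sphere slices to a regular 6-gon of circumradius 9.972 (√(r²−h²) with h=0.75 from center); the r=7.5 cylinder at (2, 10) contributes a regular 6-gon of circumradius 7.5; Taking the first minus the rest: starting from the r=10 sphere, the r=7.5 cylinder at (2, 10) partially overlaps it — only the 47.67 mm² overlap (of its 146.14 mm²) is removed, clipping the outline — 1 connected region. Overall, the cross-section is a single solid region. Island count = 1.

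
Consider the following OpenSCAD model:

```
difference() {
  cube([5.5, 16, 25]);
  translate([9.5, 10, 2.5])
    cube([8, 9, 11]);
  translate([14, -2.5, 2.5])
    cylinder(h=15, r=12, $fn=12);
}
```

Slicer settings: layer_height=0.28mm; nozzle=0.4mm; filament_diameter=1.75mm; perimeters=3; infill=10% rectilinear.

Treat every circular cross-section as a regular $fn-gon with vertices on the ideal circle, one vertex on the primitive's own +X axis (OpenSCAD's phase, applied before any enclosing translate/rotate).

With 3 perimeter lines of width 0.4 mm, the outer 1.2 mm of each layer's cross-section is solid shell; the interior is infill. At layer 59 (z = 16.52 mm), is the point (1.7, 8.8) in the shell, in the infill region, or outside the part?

infill

At z = 16.52 mm: the cube (footprint 5.5×16) is included at this height; the cube at (9.5, 10) is not intersected at this z (z outside [2.5, 13.5]); the cylinder at (14, -2.5): section is a regular 12-gon, circumradius r=12; After the difference (first − rest): starting from the 5.5×16 cube, the r=12 cylinder at (14, -2.5) partially overlaps it — only the 10.05 mm² overlap (of its 432.00 mm²) is removed, clipping the outline — 1 connected region. Overall, the cross-section is a single solid region. The nearest boundary edge runs (0.00, 0.00)→(0.00, 16.00); distance from the point to it = 1.70 mm. The point is inside the cross-section and 1.70 mm from the nearest boundary — more than the 1.2 mm shell width (3 × 0.4), so it's in the infill interior.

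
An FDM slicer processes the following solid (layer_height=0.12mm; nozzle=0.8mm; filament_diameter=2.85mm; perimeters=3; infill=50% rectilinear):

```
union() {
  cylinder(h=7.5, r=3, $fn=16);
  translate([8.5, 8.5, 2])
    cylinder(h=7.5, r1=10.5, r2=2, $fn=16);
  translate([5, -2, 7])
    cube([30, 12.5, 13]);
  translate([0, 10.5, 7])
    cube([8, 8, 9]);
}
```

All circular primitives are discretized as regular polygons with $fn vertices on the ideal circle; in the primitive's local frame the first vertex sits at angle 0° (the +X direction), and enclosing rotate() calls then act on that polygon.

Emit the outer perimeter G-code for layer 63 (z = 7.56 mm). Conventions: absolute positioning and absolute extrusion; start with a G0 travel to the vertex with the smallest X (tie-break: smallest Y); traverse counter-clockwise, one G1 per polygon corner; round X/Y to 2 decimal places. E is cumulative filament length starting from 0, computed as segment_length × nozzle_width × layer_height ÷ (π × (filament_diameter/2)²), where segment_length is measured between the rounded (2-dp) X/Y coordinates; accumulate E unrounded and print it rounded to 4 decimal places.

G0 X0.00 Y10.50 Z7.56
G1 X4.88 Y10.50 E0.0734
G1 X4.62 Y10.11 E0.0805
G1 X4.30 Y8.50 E0.1052
G1 X4.62 Y6.89 E0.1299
G1 X5.00 Y6.33 E0.1401
G1 X5.00 Y-2.00 E0.2654
G1 X35.00 Y-2.00 E0.7169
G1 X35.00 Y10.50 E0.9050
G1 X12.12 Y10.50 E1.2493
G1 X11.47 Y11.47 E1.2669
G1 X10.11 Y12.38 E1.2915
G1 X8.50 Y12.70 E1.3162
G1 X8.00 Y12.60 E1.3239
G1 X8.00 Y18.50 E1.4127
G1 X0.00 Y18.50 E1.5330
G1 X0.00 Y10.50 E1.6534

At z = 7.56 mm: the cylinder is absent (z outside [0, 7.5]); the cone at (8.5, 8.5) contributes a regular 16-gon of circumradius 4.199 (interpolated between r1=10.5 and r2=2 at t=0.741); the cube at (5, -2) (footprint 30×12.5) is included at this height; the cube at (0, 10.5) is present — its section is the full 8×8 rectangle; Merging all regions: the regions partially overlap (shared area 45.43 mm²), so overlapping operands fuse into one piece — 1 connected region. The outline is a single polygon with 16 vertices. Extrusion per mm of travel: 0.8 × 0.12 / (π × 1.425²) = 0.015048. Accumulating E over each segment gives final E = 1.6534.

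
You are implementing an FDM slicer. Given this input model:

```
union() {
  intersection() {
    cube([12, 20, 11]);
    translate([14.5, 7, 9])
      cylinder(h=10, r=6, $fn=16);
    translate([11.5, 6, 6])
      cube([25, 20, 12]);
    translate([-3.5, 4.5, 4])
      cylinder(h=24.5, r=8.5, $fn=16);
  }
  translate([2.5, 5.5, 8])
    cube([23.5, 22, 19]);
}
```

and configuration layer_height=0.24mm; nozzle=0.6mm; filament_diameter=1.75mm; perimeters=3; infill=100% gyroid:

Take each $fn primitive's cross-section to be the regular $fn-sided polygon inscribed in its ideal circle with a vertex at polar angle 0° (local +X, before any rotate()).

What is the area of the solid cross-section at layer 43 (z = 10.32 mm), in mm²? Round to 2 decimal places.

517.00 mm²

At z = 10.32 mm: the cube (footprint 12×20) is included at this height (area 240.00 mm²); the cylinder at (14.5, 7): section is a regular 16-gon, circumradius r=6 (area = (16/2)·6.000²·sin(360°/16) = 110.21 mm²); the cube at (11.5, 6) is present — its section is the full 25×20 rectangle (area 500.00 mm²); the cylinder at (-3.5, 4.5): section is a regular 16-gon, circumradius r=8.5 (area = (16/2)·8.500²·sin(360°/16) = 221.19 mm²); After intersecting: the r=6 cylinder at (14.5, 7) partially overlaps the 12×20 cube; clipping to the common part keeps 26.37 mm²; the 25×20 cube at (11.5, 6) partially overlaps the running intersection; clipping to the common part keeps 3.12 mm²; the r=8.5 cylinder at (-3.5, 4.5) does not overlap the running intersection (empty) — nothing remains; the cube at (2.5, 5.5) is present — its section is the full 23.5×22 rectangle (area 517.00 mm²); Merging all regions: only the 23.5×22 cube at (2.5, 5.5) is present, so the union is just that shape — area = 517.00 mm². Overall, the cross-section is a single solid region. Net area = 517.00 mm².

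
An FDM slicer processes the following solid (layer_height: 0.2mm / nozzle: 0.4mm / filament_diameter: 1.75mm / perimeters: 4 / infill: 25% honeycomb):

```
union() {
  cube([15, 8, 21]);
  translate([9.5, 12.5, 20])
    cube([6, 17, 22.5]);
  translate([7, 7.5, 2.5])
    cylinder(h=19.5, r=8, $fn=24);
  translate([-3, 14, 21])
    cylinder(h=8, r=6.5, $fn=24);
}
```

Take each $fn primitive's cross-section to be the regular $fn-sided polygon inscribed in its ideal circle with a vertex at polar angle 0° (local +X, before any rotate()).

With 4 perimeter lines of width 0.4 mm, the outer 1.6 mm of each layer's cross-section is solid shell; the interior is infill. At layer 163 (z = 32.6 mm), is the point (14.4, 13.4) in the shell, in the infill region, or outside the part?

At z = 32.6 mm: the cube is absent (z outside [0, 21]); the cube at (9.5, 12.5) is present — its section is the full 6×17 rectangle; the cylinder at (7, 7.5) is absent (z outside [2.5, 22]); the cylinder at (-3, 14) is absent (z outside [21, 29]); Taking the union: only the 6×17 cube at (9.5, 12.5) is present, so the union is just that shape — 1 connected region. Overall, the cross-section is a single solid region. The nearest boundary edge runs (9.50, 12.50)→(15.50, 12.50); distance from the point to it = 0.90 mm. The point is inside the cross-section, 0.90 mm from the nearest boundary — within the 1.6 mm shell band (4 × 0.4).

shell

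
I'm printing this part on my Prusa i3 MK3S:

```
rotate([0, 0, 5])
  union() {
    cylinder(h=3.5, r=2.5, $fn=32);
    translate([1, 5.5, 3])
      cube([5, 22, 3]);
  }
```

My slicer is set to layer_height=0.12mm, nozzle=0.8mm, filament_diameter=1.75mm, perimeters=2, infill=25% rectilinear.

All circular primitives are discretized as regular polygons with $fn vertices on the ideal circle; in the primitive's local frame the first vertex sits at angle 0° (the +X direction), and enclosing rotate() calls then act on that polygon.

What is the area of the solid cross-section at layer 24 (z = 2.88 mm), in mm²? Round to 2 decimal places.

19.51 mm²

At z = 2.88 mm: the r=2.5 cylinder contributes a regular 32-gon of circumradius 2.5 (area = (32/2)·2.500²·sin(360°/32) = 19.51 mm²); the cube at (1, 5.5) is not intersected at this z (z outside [3, 6]); Taking the union: only the r=2.5 cylinder is present, so the union is just that shape — area = 19.51 mm²; (whole slice rotated 5° about Z — lengths, areas and connectivity unchanged). Overall, the cross-section is a single solid region. Net area = 19.51 mm².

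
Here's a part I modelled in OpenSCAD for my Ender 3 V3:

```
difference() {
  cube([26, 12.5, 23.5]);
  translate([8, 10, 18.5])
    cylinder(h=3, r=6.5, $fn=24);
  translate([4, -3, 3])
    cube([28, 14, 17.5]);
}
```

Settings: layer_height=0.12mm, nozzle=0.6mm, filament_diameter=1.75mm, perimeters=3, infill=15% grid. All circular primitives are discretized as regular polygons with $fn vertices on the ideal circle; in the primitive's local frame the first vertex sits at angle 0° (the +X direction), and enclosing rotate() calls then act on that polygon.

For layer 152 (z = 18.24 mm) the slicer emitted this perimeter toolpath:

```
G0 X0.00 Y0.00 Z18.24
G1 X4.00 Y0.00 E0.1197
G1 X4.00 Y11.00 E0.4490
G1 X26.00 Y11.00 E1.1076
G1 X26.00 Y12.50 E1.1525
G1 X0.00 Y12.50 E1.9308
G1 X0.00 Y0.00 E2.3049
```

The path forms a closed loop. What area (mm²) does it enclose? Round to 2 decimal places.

83.00 mm²

Apply the shoelace formula to the sequence of (X, Y) vertices; enclosed area = 83.00 mm².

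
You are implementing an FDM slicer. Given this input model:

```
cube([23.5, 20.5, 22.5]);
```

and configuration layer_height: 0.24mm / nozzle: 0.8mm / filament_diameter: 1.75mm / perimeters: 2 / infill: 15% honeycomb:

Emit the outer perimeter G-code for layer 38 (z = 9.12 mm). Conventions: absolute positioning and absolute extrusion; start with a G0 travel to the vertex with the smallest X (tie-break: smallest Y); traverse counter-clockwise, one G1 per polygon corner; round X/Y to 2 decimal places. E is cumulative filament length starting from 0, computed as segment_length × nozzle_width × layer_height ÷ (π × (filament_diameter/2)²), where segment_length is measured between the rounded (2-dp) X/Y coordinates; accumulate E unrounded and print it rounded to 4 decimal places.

G0 X0.00 Y0.00 Z9.12
G1 X23.50 Y0.00 E1.8759
G1 X23.50 Y20.50 E3.5123
G1 X0.00 Y20.50 E5.3881
G1 X0.00 Y0.00 E7.0245

At z = 9.12 mm: the 23.5×20.5 cube contributes its full rectangle. The outline is a single polygon with 4 vertices. Extrusion per mm of travel: 0.8 × 0.24 / (π × 0.875²) = 0.079824. Accumulating E over each segment gives final E = 7.0245.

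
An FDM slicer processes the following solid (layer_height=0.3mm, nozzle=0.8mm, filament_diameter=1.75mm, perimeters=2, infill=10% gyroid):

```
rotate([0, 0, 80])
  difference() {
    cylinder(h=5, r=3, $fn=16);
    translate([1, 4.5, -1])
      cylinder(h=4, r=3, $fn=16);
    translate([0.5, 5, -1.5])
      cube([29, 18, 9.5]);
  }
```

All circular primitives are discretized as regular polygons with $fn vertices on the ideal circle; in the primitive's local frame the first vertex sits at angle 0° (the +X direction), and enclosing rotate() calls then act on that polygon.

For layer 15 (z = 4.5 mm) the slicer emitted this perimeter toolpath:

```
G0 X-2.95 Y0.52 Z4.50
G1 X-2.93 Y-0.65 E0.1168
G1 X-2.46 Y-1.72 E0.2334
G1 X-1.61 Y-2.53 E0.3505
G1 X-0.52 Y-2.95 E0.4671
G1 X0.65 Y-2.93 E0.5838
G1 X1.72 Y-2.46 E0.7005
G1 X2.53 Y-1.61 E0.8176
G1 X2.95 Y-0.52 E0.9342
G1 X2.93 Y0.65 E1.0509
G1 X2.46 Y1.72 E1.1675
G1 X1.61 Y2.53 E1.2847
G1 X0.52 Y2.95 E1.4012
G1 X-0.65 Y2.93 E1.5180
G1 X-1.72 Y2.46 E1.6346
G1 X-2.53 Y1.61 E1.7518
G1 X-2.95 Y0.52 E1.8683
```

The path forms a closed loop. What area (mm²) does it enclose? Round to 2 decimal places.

27.54 mm²

Apply the shoelace formula to the sequence of (X, Y) vertices; enclosed area = 27.54 mm².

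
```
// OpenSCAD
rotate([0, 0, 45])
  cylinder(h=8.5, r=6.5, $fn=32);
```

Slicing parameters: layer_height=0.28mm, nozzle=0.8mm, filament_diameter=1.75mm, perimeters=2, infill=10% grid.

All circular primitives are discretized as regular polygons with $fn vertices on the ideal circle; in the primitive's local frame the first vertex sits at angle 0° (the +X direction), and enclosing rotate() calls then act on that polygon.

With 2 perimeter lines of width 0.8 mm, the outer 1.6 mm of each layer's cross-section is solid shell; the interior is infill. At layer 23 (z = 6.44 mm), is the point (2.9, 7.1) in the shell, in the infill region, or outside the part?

At z = 6.44 mm: the r=6.5 cylinder contributes a regular 32-gon of circumradius 6.5; (rotated 45° about Z; rotation is an isometry so areas/perimeters/island counts are preserved). Overall, the cross-section is a single solid region. Undo the 45° rotation: the query point maps to (7.071, 2.970) in the un-rotated model frame. The nearest boundary edge runs (6.38, 1.27)→(6.01, 2.49); distance from the point to it = 1.17 mm. The point is not inside any of the regions above, so it lies outside the cross-section (1.17 mm from the nearest boundary).

outside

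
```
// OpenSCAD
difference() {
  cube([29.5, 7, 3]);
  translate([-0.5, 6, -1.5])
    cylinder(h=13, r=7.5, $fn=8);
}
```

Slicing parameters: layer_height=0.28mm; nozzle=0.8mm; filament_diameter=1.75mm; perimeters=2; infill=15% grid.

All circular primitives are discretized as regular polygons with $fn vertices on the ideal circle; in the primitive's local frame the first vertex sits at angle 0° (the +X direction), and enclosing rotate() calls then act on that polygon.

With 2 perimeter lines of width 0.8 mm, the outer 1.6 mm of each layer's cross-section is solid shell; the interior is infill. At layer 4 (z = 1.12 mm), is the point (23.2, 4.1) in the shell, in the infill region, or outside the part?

At z = 1.12 mm: the 29.5×7 cube contributes its full rectangle; the cylinder at (-0.5, 6): section is a regular 8-gon, circumradius r=7.5; Taking the first minus the rest: starting from the 29.5×7 cube, the r=7.5 cylinder at (-0.5, 6) partially overlaps it — only the 40.85 mm² overlap (of its 159.10 mm²) is removed, clipping the outline — 1 connected region. Overall, the cross-section is a single solid region. The nearest boundary edge runs (6.59, 7.00)→(29.50, 7.00); distance from the point to it = 2.90 mm. The point is inside the cross-section and 2.90 mm from the nearest boundary — more than the 1.6 mm shell width (2 × 0.8), so it's in the infill interior.

infill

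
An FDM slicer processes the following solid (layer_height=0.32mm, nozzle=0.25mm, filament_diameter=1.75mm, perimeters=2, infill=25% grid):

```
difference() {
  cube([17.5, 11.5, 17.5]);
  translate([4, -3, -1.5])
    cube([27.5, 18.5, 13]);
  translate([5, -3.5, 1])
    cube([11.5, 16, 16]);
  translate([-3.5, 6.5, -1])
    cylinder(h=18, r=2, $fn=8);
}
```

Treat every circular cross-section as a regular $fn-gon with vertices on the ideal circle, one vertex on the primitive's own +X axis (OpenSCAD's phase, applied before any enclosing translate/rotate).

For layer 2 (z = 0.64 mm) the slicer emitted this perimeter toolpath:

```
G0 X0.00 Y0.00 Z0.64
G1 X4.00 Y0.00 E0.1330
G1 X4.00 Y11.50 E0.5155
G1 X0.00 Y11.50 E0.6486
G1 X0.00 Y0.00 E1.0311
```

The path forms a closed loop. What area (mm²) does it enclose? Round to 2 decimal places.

46.00 mm²

Apply the shoelace formula to the sequence of (X, Y) vertices; enclosed area = 46.00 mm².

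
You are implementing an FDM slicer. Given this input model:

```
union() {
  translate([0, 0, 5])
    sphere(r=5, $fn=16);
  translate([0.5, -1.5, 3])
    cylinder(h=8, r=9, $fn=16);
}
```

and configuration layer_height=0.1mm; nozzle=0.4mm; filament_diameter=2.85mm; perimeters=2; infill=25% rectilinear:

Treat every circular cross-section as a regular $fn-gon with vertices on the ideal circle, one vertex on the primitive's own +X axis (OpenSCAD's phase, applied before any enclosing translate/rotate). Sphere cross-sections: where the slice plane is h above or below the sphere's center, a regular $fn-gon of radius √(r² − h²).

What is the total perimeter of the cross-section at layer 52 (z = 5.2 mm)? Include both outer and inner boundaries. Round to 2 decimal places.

56.19 mm

At z = 5.2 mm: the r=5 sphere contributes a regular 16-gon of circumradius √(5²−0.2²) = 4.996 (perimeter = 2·16·4.996·sin(180°/16) = 31.19 mm); the cylinder at (0.5, -1.5): section is a regular 16-gon, circumradius r=9 (perimeter = 2·16·9.000·sin(180°/16) = 56.19 mm); Merging all regions: the r=5 sphere lies entirely inside the r=9 cylinder at (0.5, -1.5), so the union is just the r=9 cylinder at (0.5, -1.5) — boundary = 56.19 mm. Overall, the cross-section is a single solid region. Total boundary length (outer) = 56.19 mm.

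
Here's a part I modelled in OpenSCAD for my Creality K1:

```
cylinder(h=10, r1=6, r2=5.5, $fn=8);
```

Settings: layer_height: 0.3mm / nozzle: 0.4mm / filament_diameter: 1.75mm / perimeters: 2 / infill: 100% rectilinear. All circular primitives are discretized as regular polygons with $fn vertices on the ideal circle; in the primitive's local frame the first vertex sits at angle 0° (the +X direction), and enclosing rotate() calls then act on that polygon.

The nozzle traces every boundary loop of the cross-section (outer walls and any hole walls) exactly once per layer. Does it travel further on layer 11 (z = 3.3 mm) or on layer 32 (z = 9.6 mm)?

layer 11 (z = 3.3 mm)

Layer 11 (z = 3.3): the cone (r1=6→r2=5.5) has section circumradius 5.835 here — a regular 8-gon (perimeter = 2·8·5.835·sin(180°/8) = 35.73 mm). So its perimeter = 35.73 mm. Layer 32 (z = 9.6): the cone: at t=0.960 of its height the radius interpolates to r₁+(r₂−r₁)t = 5.520, giving a regular 8-gon of that circumradius (perimeter = 2·8·5.520·sin(180°/8) = 33.80 mm). So its perimeter = 33.80 mm. Layer 11 is larger (35.73 vs 33.80 mm).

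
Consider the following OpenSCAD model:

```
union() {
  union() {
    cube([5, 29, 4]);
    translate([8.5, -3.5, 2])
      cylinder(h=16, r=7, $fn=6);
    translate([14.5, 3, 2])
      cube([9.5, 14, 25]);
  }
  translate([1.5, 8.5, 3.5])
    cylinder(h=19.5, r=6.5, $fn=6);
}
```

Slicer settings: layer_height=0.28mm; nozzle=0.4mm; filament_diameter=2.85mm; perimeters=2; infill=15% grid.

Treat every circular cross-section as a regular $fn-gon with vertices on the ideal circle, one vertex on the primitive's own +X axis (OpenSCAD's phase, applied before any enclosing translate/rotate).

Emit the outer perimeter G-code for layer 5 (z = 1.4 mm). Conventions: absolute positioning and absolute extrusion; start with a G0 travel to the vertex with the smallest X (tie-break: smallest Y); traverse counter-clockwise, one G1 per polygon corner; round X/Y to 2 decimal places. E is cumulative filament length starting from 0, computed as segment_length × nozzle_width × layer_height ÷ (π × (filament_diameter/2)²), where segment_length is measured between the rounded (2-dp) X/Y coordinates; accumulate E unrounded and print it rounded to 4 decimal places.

At z = 1.4 mm: the 5×29 cube contributes its full rectangle; the cylinder at (8.5, -3.5) is not intersected at this z (z outside [2, 18]); the cube at (14.5, 3) is absent (z outside [2, 27]); Taking the union: only the 5×29 cube is present, so the union is just that shape — 1 connected region; the cylinder at (1.5, 8.5) is absent (z outside [3.5, 23]); Taking the union: only that combined region is present, so the union is just that shape — 1 connected region. The outline is a single polygon with 4 vertices. Extrusion per mm of travel: 0.4 × 0.28 / (π × 1.425²) = 0.017557. Accumulating E over each segment gives final E = 1.1938.

G0 X0.00 Y0.00 Z1.40
G1 X5.00 Y0.00 E0.0878
G1 X5.00 Y29.00 E0.5969
G1 X0.00 Y29.00 E0.6847
G1 X0.00 Y0.00 E1.1938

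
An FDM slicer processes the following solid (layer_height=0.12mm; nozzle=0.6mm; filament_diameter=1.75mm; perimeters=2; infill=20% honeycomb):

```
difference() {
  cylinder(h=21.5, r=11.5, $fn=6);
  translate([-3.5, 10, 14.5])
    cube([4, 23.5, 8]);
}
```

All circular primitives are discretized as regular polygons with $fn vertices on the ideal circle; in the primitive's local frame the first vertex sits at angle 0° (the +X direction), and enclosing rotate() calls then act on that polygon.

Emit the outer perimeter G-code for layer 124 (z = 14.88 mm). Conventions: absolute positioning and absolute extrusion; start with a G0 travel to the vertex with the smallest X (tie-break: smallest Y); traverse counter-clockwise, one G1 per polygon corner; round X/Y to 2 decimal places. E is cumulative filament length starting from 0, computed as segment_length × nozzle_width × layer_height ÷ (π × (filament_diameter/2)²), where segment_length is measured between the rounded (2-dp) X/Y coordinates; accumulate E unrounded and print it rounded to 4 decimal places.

At z = 14.88 mm: the cylinder: section is a regular 6-gon, circumradius r=11.5; the 4×23.5 cube at (-3.5, 10) contributes its full rectangle; Subtracting the remaining from the first: starting from the r=11.5 cylinder, the 4×23.5 cube at (-3.5, 10) misses the remaining region (no effect) — 1 connected region. The outline is a single polygon with 6 vertices. Extrusion per mm of travel: 0.6 × 0.12 / (π × 0.875²) = 0.029934. Accumulating E over each segment gives final E = 2.0655.

G0 X-11.50 Y0.00 Z14.88
G1 X-5.75 Y-9.96 E0.3443
G1 X5.75 Y-9.96 E0.6885
G1 X11.50 Y0.00 E1.0328
G1 X5.75 Y9.96 E1.3770
G1 X-5.75 Y9.96 E1.7213
G1 X-11.50 Y0.00 E2.0655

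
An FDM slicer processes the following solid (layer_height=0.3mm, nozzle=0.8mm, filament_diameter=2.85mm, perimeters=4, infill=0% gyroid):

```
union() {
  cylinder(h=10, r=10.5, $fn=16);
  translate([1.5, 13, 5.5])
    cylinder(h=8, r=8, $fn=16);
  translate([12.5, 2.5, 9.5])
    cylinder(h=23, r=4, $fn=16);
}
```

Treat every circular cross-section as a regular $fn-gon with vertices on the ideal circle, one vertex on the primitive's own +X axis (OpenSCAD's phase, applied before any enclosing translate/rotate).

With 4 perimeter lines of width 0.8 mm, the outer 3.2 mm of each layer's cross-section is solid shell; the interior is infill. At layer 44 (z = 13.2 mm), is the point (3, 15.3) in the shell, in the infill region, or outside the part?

At z = 13.2 mm: the cylinder is absent (z outside [0, 10]); the cylinder at (1.5, 13): section is a regular 16-gon, circumradius r=8; the r=4 cylinder at (12.5, 2.5) contributes a regular 16-gon of circumradius 4; Merging all regions: the 2 present regions are separate (no shared area or edge), so areas and boundary lengths simply add and each stays a separate island — 2 connected regions. Overall, the cross-section has 2 separate islands. The nearest boundary edge runs (4.56, 20.39)→(7.16, 18.66); distance from the point to it = 5.10 mm. (Shell/infill is judged within the island containing the point — the largest one.) The point is inside the cross-section and 5.10 mm from the nearest boundary — more than the 3.2 mm shell width (4 × 0.8), so it's in the infill interior.

infill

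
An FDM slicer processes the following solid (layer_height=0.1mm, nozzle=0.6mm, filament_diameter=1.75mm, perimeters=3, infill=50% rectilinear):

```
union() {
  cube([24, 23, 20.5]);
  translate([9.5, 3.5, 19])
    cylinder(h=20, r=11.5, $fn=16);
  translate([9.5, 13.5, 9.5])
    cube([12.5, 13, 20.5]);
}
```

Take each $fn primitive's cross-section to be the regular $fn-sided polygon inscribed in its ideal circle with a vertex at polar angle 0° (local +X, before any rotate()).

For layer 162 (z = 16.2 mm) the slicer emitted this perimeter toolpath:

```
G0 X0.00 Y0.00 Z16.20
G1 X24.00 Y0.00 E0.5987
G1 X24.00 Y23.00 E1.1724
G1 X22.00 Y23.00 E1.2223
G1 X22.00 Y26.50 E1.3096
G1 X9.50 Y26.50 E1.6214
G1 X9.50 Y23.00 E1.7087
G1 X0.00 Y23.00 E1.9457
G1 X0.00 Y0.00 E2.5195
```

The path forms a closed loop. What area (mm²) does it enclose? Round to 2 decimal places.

Apply the shoelace formula to the sequence of (X, Y) vertices; enclosed area = 595.75 mm².

595.75 mm²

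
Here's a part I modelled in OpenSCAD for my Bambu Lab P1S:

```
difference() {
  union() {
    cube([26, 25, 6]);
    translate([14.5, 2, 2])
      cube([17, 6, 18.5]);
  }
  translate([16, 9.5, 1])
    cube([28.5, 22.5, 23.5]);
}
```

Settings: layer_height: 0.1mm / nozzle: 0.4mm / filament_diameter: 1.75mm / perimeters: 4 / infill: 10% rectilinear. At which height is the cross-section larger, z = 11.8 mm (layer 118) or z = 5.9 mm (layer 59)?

Layer 118 (z = 11.8): the cube is not intersected at this z (z outside [0, 6]); the 17×6 cube at (14.5, 2) contributes its full rectangle (area 102.00 mm²); Combining (union): only the 17×6 cube at (14.5, 2) is present, so the union is just that shape — area = 102.00 mm²; the 28.5×22.5 cube at (16, 9.5) contributes its full rectangle (area 641.25 mm²); Subtracting the remaining from the first: starting from that combined region (102.00 mm²), the 28.5×22.5 cube at (16, 9.5) misses the remaining region (no effect) — area = 102.00 mm². So its area = 102.00 mm². Layer 59 (z = 5.9): the cube (footprint 26×25) is included at this height (area 650.00 mm²); the cube at (14.5, 2) (footprint 17×6) is included at this height (area 102.00 mm²); Merging all regions: the regions partially overlap — summed areas 752.00 mm² minus the doubly-counted overlap 69.00 mm² gives 683.00 mm² — area = 683.00 mm²; the cube at (16, 9.5) (footprint 28.5×22.5) is included at this height (area 641.25 mm²); Taking the first minus the rest: starting from the result so far (683.00 mm²), the 28.5×22.5 cube at (16, 9.5) partially overlaps it — only the 155.00 mm² overlap (of its 641.25 mm²) is removed, clipping the outline — area = 528.00 mm². So its area = 528.00 mm². Layer 59 is larger (528.00 vs 102.00 mm²).

layer 59 (z = 5.9 mm)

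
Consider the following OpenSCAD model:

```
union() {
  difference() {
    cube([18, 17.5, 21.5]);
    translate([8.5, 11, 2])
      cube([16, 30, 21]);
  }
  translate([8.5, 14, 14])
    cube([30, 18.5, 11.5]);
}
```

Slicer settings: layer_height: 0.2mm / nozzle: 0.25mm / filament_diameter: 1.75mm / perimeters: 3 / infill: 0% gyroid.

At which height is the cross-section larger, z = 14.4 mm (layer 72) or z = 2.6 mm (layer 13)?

layer 72 (z = 14.4 mm)

Layer 72 (z = 14.4): the cube is present — its section is the full 18×17.5 rectangle (area 315.00 mm²); the cube at (8.5, 11) is present — its section is the full 16×30 rectangle (area 480.00 mm²); After the difference (first − rest): starting from the 18×17.5 cube (315.00 mm²), the 16×30 cube at (8.5, 11) partially overlaps it — only the 61.75 mm² overlap (of its 480.00 mm²) is removed, clipping the outline — area = 253.25 mm²; the cube at (8.5, 14) (footprint 30×18.5) is included at this height (area 555.00 mm²); Combining (union): the 2 present regions share edge segments without overlapping in area, so areas simply add but the touching pieces fuse into one outline (the shared edge portions become interior and drop out of the boundary) — area = 808.25 mm². So its area = 808.25 mm². Layer 13 (z = 2.6): the cube is present — its section is the full 18×17.5 rectangle (area 315.00 mm²); the cube at (8.5, 11) is present — its section is the full 16×30 rectangle (area 480.00 mm²); Subtracting the remaining from the first: starting from the 18×17.5 cube (315.00 mm²), the 16×30 cube at (8.5, 11) partially overlaps it — only the 61.75 mm² overlap (of its 480.00 mm²) is removed, clipping the outline — area = 253.25 mm²; the cube at (8.5, 14) is absent (z outside [14, 25.5]); Merging all regions: only the result so far is present, so the union is just that shape — area = 253.25 mm². So its area = 253.25 mm². Layer 72 is larger (808.25 vs 253.25 mm²).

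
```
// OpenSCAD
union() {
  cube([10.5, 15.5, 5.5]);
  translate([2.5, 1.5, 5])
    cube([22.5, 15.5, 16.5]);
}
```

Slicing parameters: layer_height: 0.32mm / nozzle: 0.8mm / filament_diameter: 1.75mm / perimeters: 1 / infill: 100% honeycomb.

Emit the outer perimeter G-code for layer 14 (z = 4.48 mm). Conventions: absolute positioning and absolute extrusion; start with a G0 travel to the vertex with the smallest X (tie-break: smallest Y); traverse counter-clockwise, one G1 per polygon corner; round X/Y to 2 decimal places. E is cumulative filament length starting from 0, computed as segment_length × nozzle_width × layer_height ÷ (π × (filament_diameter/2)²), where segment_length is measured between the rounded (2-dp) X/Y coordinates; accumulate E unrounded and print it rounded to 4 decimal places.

At z = 4.48 mm: the cube (footprint 10.5×15.5) is included at this height; the cube at (2.5, 1.5) does not reach this height (z outside [5, 21.5]); Taking the union: only the 10.5×15.5 cube is present, so the union is just that shape — 1 connected region. The outline is a single polygon with 4 vertices. Extrusion per mm of travel: 0.8 × 0.32 / (π × 0.875²) = 0.106432. Accumulating E over each segment gives final E = 5.5345.

G0 X0.00 Y0.00 Z4.48
G1 X10.50 Y0.00 E1.1175
G1 X10.50 Y15.50 E2.7672
G1 X0.00 Y15.50 E3.8848
G1 X0.00 Y0.00 E5.5345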